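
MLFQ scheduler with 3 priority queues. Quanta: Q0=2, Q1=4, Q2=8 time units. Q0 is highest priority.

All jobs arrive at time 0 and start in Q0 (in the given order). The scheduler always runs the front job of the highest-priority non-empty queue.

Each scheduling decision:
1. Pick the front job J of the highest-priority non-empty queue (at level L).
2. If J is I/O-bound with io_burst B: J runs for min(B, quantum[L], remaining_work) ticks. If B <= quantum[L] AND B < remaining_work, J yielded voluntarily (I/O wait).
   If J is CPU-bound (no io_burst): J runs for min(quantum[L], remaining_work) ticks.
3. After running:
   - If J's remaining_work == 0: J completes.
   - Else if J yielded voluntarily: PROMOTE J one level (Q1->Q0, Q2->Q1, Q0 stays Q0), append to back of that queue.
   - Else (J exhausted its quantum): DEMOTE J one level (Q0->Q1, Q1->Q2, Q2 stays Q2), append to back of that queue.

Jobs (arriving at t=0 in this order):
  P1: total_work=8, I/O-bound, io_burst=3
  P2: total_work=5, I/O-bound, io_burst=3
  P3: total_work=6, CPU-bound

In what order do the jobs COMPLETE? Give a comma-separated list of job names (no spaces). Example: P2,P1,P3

t=0-2: P1@Q0 runs 2, rem=6, quantum used, demote→Q1. Q0=[P2,P3] Q1=[P1] Q2=[]
t=2-4: P2@Q0 runs 2, rem=3, quantum used, demote→Q1. Q0=[P3] Q1=[P1,P2] Q2=[]
t=4-6: P3@Q0 runs 2, rem=4, quantum used, demote→Q1. Q0=[] Q1=[P1,P2,P3] Q2=[]
t=6-9: P1@Q1 runs 3, rem=3, I/O yield, promote→Q0. Q0=[P1] Q1=[P2,P3] Q2=[]
t=9-11: P1@Q0 runs 2, rem=1, quantum used, demote→Q1. Q0=[] Q1=[P2,P3,P1] Q2=[]
t=11-14: P2@Q1 runs 3, rem=0, completes. Q0=[] Q1=[P3,P1] Q2=[]
t=14-18: P3@Q1 runs 4, rem=0, completes. Q0=[] Q1=[P1] Q2=[]
t=18-19: P1@Q1 runs 1, rem=0, completes. Q0=[] Q1=[] Q2=[]

Answer: P2,P3,P1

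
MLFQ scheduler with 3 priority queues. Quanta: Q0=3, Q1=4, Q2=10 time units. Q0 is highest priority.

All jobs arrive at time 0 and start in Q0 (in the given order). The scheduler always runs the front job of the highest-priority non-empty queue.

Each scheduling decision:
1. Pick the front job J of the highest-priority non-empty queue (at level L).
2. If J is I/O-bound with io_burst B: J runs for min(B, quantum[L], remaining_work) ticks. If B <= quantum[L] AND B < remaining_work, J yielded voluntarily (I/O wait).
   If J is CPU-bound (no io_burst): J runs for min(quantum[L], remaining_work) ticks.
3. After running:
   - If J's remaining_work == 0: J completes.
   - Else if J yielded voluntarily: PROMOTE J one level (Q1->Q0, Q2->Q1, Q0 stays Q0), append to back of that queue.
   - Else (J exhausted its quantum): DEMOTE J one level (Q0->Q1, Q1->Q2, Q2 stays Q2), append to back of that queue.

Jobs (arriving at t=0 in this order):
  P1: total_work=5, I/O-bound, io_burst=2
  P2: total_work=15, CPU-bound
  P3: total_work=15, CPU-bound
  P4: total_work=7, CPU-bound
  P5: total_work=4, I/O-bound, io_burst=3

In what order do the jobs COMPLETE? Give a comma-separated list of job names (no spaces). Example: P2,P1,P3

t=0-2: P1@Q0 runs 2, rem=3, I/O yield, promote→Q0. Q0=[P2,P3,P4,P5,P1] Q1=[] Q2=[]
t=2-5: P2@Q0 runs 3, rem=12, quantum used, demote→Q1. Q0=[P3,P4,P5,P1] Q1=[P2] Q2=[]
t=5-8: P3@Q0 runs 3, rem=12, quantum used, demote→Q1. Q0=[P4,P5,P1] Q1=[P2,P3] Q2=[]
t=8-11: P4@Q0 runs 3, rem=4, quantum used, demote→Q1. Q0=[P5,P1] Q1=[P2,P3,P4] Q2=[]
t=11-14: P5@Q0 runs 3, rem=1, I/O yield, promote→Q0. Q0=[P1,P5] Q1=[P2,P3,P4] Q2=[]
t=14-16: P1@Q0 runs 2, rem=1, I/O yield, promote→Q0. Q0=[P5,P1] Q1=[P2,P3,P4] Q2=[]
t=16-17: P5@Q0 runs 1, rem=0, completes. Q0=[P1] Q1=[P2,P3,P4] Q2=[]
t=17-18: P1@Q0 runs 1, rem=0, completes. Q0=[] Q1=[P2,P3,P4] Q2=[]
t=18-22: P2@Q1 runs 4, rem=8, quantum used, demote→Q2. Q0=[] Q1=[P3,P4] Q2=[P2]
t=22-26: P3@Q1 runs 4, rem=8, quantum used, demote→Q2. Q0=[] Q1=[P4] Q2=[P2,P3]
t=26-30: P4@Q1 runs 4, rem=0, completes. Q0=[] Q1=[] Q2=[P2,P3]
t=30-38: P2@Q2 runs 8, rem=0, completes. Q0=[] Q1=[] Q2=[P3]
t=38-46: P3@Q2 runs 8, rem=0, completes. Q0=[] Q1=[] Q2=[]

Answer: P5,P1,P4,P2,P3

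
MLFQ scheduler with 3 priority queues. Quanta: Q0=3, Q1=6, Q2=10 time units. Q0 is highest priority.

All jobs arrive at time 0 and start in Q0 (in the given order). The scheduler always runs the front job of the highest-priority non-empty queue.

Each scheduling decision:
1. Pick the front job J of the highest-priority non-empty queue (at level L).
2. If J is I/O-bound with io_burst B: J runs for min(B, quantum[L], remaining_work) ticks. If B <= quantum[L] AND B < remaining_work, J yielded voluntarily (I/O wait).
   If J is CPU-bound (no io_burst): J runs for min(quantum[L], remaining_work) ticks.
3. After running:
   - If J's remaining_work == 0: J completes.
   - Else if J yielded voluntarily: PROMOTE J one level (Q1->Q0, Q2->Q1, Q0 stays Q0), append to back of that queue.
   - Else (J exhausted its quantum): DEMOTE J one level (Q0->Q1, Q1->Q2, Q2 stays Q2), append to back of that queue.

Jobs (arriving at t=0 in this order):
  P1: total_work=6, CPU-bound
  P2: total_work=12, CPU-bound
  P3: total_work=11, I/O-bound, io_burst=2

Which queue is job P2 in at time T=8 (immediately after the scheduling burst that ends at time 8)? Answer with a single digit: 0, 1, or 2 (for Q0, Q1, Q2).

t=0-3: P1@Q0 runs 3, rem=3, quantum used, demote→Q1. Q0=[P2,P3] Q1=[P1] Q2=[]
t=3-6: P2@Q0 runs 3, rem=9, quantum used, demote→Q1. Q0=[P3] Q1=[P1,P2] Q2=[]
t=6-8: P3@Q0 runs 2, rem=9, I/O yield, promote→Q0. Q0=[P3] Q1=[P1,P2] Q2=[]
t=8-10: P3@Q0 runs 2, rem=7, I/O yield, promote→Q0. Q0=[P3] Q1=[P1,P2] Q2=[]
t=10-12: P3@Q0 runs 2, rem=5, I/O yield, promote→Q0. Q0=[P3] Q1=[P1,P2] Q2=[]
t=12-14: P3@Q0 runs 2, rem=3, I/O yield, promote→Q0. Q0=[P3] Q1=[P1,P2] Q2=[]
t=14-16: P3@Q0 runs 2, rem=1, I/O yield, promote→Q0. Q0=[P3] Q1=[P1,P2] Q2=[]
t=16-17: P3@Q0 runs 1, rem=0, completes. Q0=[] Q1=[P1,P2] Q2=[]
t=17-20: P1@Q1 runs 3, rem=0, completes. Q0=[] Q1=[P2] Q2=[]
t=20-26: P2@Q1 runs 6, rem=3, quantum used, demote→Q2. Q0=[] Q1=[] Q2=[P2]
t=26-29: P2@Q2 runs 3, rem=0, completes. Q0=[] Q1=[] Q2=[]

Answer: 1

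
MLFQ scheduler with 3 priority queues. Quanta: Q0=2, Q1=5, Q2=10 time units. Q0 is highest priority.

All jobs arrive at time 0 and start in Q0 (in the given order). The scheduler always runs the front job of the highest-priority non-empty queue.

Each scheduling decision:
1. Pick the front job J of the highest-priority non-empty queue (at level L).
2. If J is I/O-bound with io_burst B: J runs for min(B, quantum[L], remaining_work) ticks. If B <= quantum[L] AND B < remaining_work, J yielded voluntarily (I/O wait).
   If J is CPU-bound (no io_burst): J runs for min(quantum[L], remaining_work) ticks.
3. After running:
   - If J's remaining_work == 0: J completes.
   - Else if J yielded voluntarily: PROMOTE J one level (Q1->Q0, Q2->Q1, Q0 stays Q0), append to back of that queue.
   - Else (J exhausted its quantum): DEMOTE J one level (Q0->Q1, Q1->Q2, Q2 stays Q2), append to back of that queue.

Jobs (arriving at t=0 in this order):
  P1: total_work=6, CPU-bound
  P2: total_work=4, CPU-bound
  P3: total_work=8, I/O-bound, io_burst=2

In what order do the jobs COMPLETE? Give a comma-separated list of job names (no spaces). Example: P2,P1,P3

t=0-2: P1@Q0 runs 2, rem=4, quantum used, demote→Q1. Q0=[P2,P3] Q1=[P1] Q2=[]
t=2-4: P2@Q0 runs 2, rem=2, quantum used, demote→Q1. Q0=[P3] Q1=[P1,P2] Q2=[]
t=4-6: P3@Q0 runs 2, rem=6, I/O yield, promote→Q0. Q0=[P3] Q1=[P1,P2] Q2=[]
t=6-8: P3@Q0 runs 2, rem=4, I/O yield, promote→Q0. Q0=[P3] Q1=[P1,P2] Q2=[]
t=8-10: P3@Q0 runs 2, rem=2, I/O yield, promote→Q0. Q0=[P3] Q1=[P1,P2] Q2=[]
t=10-12: P3@Q0 runs 2, rem=0, completes. Q0=[] Q1=[P1,P2] Q2=[]
t=12-16: P1@Q1 runs 4, rem=0, completes. Q0=[] Q1=[P2] Q2=[]
t=16-18: P2@Q1 runs 2, rem=0, completes. Q0=[] Q1=[] Q2=[]

Answer: P3,P1,P2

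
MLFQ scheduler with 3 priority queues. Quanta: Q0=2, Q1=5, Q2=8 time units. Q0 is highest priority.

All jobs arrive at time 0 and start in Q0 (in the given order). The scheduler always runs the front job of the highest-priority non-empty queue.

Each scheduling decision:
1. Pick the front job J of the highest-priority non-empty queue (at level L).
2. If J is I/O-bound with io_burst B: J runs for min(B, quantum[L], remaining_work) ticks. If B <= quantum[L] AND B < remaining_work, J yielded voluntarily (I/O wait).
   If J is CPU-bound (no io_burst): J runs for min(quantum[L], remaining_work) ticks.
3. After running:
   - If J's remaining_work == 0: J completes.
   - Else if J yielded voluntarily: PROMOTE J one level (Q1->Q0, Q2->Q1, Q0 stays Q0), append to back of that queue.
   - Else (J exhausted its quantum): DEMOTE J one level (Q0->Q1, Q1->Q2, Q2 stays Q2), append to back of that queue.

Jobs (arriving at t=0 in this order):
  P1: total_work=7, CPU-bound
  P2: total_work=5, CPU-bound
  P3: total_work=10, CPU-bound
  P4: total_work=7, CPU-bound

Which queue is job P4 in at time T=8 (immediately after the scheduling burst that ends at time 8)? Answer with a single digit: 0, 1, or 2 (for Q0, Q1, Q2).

t=0-2: P1@Q0 runs 2, rem=5, quantum used, demote→Q1. Q0=[P2,P3,P4] Q1=[P1] Q2=[]
t=2-4: P2@Q0 runs 2, rem=3, quantum used, demote→Q1. Q0=[P3,P4] Q1=[P1,P2] Q2=[]
t=4-6: P3@Q0 runs 2, rem=8, quantum used, demote→Q1. Q0=[P4] Q1=[P1,P2,P3] Q2=[]
t=6-8: P4@Q0 runs 2, rem=5, quantum used, demote→Q1. Q0=[] Q1=[P1,P2,P3,P4] Q2=[]
t=8-13: P1@Q1 runs 5, rem=0, completes. Q0=[] Q1=[P2,P3,P4] Q2=[]
t=13-16: P2@Q1 runs 3, rem=0, completes. Q0=[] Q1=[P3,P4] Q2=[]
t=16-21: P3@Q1 runs 5, rem=3, quantum used, demote→Q2. Q0=[] Q1=[P4] Q2=[P3]
t=21-26: P4@Q1 runs 5, rem=0, completes. Q0=[] Q1=[] Q2=[P3]
t=26-29: P3@Q2 runs 3, rem=0, completes. Q0=[] Q1=[] Q2=[]

Answer: 1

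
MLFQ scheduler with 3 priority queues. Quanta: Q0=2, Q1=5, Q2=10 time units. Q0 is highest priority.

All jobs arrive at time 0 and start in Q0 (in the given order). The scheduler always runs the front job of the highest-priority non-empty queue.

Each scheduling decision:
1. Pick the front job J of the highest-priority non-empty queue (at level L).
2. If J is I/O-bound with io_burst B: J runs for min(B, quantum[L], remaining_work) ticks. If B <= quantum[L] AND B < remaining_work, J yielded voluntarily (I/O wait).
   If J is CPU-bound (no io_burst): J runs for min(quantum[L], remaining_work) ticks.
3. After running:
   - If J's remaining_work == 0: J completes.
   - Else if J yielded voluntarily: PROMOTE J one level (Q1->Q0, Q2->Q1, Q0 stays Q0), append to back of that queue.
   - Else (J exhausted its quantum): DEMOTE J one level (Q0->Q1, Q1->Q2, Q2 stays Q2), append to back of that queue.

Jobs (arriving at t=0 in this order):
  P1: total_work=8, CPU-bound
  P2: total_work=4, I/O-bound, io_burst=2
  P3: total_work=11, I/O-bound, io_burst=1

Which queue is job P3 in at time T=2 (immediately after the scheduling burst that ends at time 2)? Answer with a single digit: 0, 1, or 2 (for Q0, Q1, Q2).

t=0-2: P1@Q0 runs 2, rem=6, quantum used, demote→Q1. Q0=[P2,P3] Q1=[P1] Q2=[]
t=2-4: P2@Q0 runs 2, rem=2, I/O yield, promote→Q0. Q0=[P3,P2] Q1=[P1] Q2=[]
t=4-5: P3@Q0 runs 1, rem=10, I/O yield, promote→Q0. Q0=[P2,P3] Q1=[P1] Q2=[]
t=5-7: P2@Q0 runs 2, rem=0, completes. Q0=[P3] Q1=[P1] Q2=[]
t=7-8: P3@Q0 runs 1, rem=9, I/O yield, promote→Q0. Q0=[P3] Q1=[P1] Q2=[]
t=8-9: P3@Q0 runs 1, rem=8, I/O yield, promote→Q0. Q0=[P3] Q1=[P1] Q2=[]
t=9-10: P3@Q0 runs 1, rem=7, I/O yield, promote→Q0. Q0=[P3] Q1=[P1] Q2=[]
t=10-11: P3@Q0 runs 1, rem=6, I/O yield, promote→Q0. Q0=[P3] Q1=[P1] Q2=[]
t=11-12: P3@Q0 runs 1, rem=5, I/O yield, promote→Q0. Q0=[P3] Q1=[P1] Q2=[]
t=12-13: P3@Q0 runs 1, rem=4, I/O yield, promote→Q0. Q0=[P3] Q1=[P1] Q2=[]
t=13-14: P3@Q0 runs 1, rem=3, I/O yield, promote→Q0. Q0=[P3] Q1=[P1] Q2=[]
t=14-15: P3@Q0 runs 1, rem=2, I/O yield, promote→Q0. Q0=[P3] Q1=[P1] Q2=[]
t=15-16: P3@Q0 runs 1, rem=1, I/O yield, promote→Q0. Q0=[P3] Q1=[P1] Q2=[]
t=16-17: P3@Q0 runs 1, rem=0, completes. Q0=[] Q1=[P1] Q2=[]
t=17-22: P1@Q1 runs 5, rem=1, quantum used, demote→Q2. Q0=[] Q1=[] Q2=[P1]
t=22-23: P1@Q2 runs 1, rem=0, completes. Q0=[] Q1=[] Q2=[]

Answer: 0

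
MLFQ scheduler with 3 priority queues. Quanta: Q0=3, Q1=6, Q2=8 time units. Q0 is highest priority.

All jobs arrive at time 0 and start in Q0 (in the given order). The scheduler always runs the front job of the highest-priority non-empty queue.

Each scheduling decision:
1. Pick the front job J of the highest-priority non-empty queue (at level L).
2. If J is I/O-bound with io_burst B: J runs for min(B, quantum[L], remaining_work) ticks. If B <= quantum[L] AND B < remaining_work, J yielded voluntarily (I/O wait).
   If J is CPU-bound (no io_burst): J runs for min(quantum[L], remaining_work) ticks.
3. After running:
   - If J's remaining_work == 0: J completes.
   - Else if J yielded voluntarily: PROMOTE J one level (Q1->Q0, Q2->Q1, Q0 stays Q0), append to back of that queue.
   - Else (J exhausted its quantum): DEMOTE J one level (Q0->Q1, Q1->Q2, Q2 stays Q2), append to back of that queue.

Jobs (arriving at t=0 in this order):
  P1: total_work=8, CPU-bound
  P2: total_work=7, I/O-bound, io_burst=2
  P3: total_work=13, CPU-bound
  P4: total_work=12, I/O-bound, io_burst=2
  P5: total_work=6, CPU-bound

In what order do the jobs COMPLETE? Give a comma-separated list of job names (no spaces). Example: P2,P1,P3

t=0-3: P1@Q0 runs 3, rem=5, quantum used, demote→Q1. Q0=[P2,P3,P4,P5] Q1=[P1] Q2=[]
t=3-5: P2@Q0 runs 2, rem=5, I/O yield, promote→Q0. Q0=[P3,P4,P5,P2] Q1=[P1] Q2=[]
t=5-8: P3@Q0 runs 3, rem=10, quantum used, demote→Q1. Q0=[P4,P5,P2] Q1=[P1,P3] Q2=[]
t=8-10: P4@Q0 runs 2, rem=10, I/O yield, promote→Q0. Q0=[P5,P2,P4] Q1=[P1,P3] Q2=[]
t=10-13: P5@Q0 runs 3, rem=3, quantum used, demote→Q1. Q0=[P2,P4] Q1=[P1,P3,P5] Q2=[]
t=13-15: P2@Q0 runs 2, rem=3, I/O yield, promote→Q0. Q0=[P4,P2] Q1=[P1,P3,P5] Q2=[]
t=15-17: P4@Q0 runs 2, rem=8, I/O yield, promote→Q0. Q0=[P2,P4] Q1=[P1,P3,P5] Q2=[]
t=17-19: P2@Q0 runs 2, rem=1, I/O yield, promote→Q0. Q0=[P4,P2] Q1=[P1,P3,P5] Q2=[]
t=19-21: P4@Q0 runs 2, rem=6, I/O yield, promote→Q0. Q0=[P2,P4] Q1=[P1,P3,P5] Q2=[]
t=21-22: P2@Q0 runs 1, rem=0, completes. Q0=[P4] Q1=[P1,P3,P5] Q2=[]
t=22-24: P4@Q0 runs 2, rem=4, I/O yield, promote→Q0. Q0=[P4] Q1=[P1,P3,P5] Q2=[]
t=24-26: P4@Q0 runs 2, rem=2, I/O yield, promote→Q0. Q0=[P4] Q1=[P1,P3,P5] Q2=[]
t=26-28: P4@Q0 runs 2, rem=0, completes. Q0=[] Q1=[P1,P3,P5] Q2=[]
t=28-33: P1@Q1 runs 5, rem=0, completes. Q0=[] Q1=[P3,P5] Q2=[]
t=33-39: P3@Q1 runs 6, rem=4, quantum used, demote→Q2. Q0=[] Q1=[P5] Q2=[P3]
t=39-42: P5@Q1 runs 3, rem=0, completes. Q0=[] Q1=[] Q2=[P3]
t=42-46: P3@Q2 runs 4, rem=0, completes. Q0=[] Q1=[] Q2=[]

Answer: P2,P4,P1,P5,P3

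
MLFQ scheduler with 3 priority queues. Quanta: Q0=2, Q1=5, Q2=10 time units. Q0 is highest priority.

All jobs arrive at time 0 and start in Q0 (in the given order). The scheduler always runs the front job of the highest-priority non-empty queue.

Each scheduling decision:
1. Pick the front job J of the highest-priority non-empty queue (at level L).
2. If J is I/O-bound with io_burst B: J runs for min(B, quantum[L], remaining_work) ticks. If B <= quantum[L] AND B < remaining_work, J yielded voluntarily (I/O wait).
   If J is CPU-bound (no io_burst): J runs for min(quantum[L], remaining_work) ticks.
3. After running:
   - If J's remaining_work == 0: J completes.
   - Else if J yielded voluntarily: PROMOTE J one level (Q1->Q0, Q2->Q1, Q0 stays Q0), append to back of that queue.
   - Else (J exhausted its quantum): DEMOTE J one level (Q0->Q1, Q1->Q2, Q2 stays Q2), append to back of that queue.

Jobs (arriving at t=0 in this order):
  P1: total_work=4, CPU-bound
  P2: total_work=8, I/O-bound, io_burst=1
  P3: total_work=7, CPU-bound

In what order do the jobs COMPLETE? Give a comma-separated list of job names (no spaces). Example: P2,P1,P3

Answer: P2,P1,P3

Derivation:
t=0-2: P1@Q0 runs 2, rem=2, quantum used, demote→Q1. Q0=[P2,P3] Q1=[P1] Q2=[]
t=2-3: P2@Q0 runs 1, rem=7, I/O yield, promote→Q0. Q0=[P3,P2] Q1=[P1] Q2=[]
t=3-5: P3@Q0 runs 2, rem=5, quantum used, demote→Q1. Q0=[P2] Q1=[P1,P3] Q2=[]
t=5-6: P2@Q0 runs 1, rem=6, I/O yield, promote→Q0. Q0=[P2] Q1=[P1,P3] Q2=[]
t=6-7: P2@Q0 runs 1, rem=5, I/O yield, promote→Q0. Q0=[P2] Q1=[P1,P3] Q2=[]
t=7-8: P2@Q0 runs 1, rem=4, I/O yield, promote→Q0. Q0=[P2] Q1=[P1,P3] Q2=[]
t=8-9: P2@Q0 runs 1, rem=3, I/O yield, promote→Q0. Q0=[P2] Q1=[P1,P3] Q2=[]
t=9-10: P2@Q0 runs 1, rem=2, I/O yield, promote→Q0. Q0=[P2] Q1=[P1,P3] Q2=[]
t=10-11: P2@Q0 runs 1, rem=1, I/O yield, promote→Q0. Q0=[P2] Q1=[P1,P3] Q2=[]
t=11-12: P2@Q0 runs 1, rem=0, completes. Q0=[] Q1=[P1,P3] Q2=[]
t=12-14: P1@Q1 runs 2, rem=0, completes. Q0=[] Q1=[P3] Q2=[]
t=14-19: P3@Q1 runs 5, rem=0, completes. Q0=[] Q1=[] Q2=[]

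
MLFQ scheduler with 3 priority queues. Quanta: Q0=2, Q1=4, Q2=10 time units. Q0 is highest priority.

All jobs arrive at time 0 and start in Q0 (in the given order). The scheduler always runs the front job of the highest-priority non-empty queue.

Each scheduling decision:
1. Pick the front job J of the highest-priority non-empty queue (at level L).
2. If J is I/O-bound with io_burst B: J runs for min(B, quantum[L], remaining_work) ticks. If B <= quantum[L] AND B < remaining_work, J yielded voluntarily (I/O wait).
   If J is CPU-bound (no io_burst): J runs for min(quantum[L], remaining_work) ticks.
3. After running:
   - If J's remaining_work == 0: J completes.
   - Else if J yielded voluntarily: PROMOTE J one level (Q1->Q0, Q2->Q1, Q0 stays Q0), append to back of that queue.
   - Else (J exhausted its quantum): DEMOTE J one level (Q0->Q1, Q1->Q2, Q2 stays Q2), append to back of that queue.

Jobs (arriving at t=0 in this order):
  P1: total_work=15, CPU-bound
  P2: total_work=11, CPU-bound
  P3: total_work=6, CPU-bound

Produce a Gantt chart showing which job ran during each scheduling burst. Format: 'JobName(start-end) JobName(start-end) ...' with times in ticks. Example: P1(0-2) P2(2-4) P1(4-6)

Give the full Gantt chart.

Answer: P1(0-2) P2(2-4) P3(4-6) P1(6-10) P2(10-14) P3(14-18) P1(18-27) P2(27-32)

Derivation:
t=0-2: P1@Q0 runs 2, rem=13, quantum used, demote→Q1. Q0=[P2,P3] Q1=[P1] Q2=[]
t=2-4: P2@Q0 runs 2, rem=9, quantum used, demote→Q1. Q0=[P3] Q1=[P1,P2] Q2=[]
t=4-6: P3@Q0 runs 2, rem=4, quantum used, demote→Q1. Q0=[] Q1=[P1,P2,P3] Q2=[]
t=6-10: P1@Q1 runs 4, rem=9, quantum used, demote→Q2. Q0=[] Q1=[P2,P3] Q2=[P1]
t=10-14: P2@Q1 runs 4, rem=5, quantum used, demote→Q2. Q0=[] Q1=[P3] Q2=[P1,P2]
t=14-18: P3@Q1 runs 4, rem=0, completes. Q0=[] Q1=[] Q2=[P1,P2]
t=18-27: P1@Q2 runs 9, rem=0, completes. Q0=[] Q1=[] Q2=[P2]
t=27-32: P2@Q2 runs 5, rem=0, completes. Q0=[] Q1=[] Q2=[]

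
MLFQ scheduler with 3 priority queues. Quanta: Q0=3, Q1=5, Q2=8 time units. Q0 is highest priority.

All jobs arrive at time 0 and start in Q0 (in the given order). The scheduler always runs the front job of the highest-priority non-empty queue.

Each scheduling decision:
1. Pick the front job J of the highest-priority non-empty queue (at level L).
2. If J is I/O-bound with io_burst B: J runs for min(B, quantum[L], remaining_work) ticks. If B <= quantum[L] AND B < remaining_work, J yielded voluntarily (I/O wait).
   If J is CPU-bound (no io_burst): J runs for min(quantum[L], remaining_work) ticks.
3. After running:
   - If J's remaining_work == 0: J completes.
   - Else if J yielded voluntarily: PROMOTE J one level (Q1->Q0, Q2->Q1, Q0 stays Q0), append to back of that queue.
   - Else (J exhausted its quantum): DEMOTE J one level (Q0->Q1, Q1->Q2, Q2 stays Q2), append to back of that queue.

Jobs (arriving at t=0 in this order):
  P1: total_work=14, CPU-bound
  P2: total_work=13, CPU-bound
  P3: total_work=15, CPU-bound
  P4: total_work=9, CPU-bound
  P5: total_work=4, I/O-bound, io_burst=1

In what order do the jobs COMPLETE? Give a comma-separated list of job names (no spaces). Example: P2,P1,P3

t=0-3: P1@Q0 runs 3, rem=11, quantum used, demote→Q1. Q0=[P2,P3,P4,P5] Q1=[P1] Q2=[]
t=3-6: P2@Q0 runs 3, rem=10, quantum used, demote→Q1. Q0=[P3,P4,P5] Q1=[P1,P2] Q2=[]
t=6-9: P3@Q0 runs 3, rem=12, quantum used, demote→Q1. Q0=[P4,P5] Q1=[P1,P2,P3] Q2=[]
t=9-12: P4@Q0 runs 3, rem=6, quantum used, demote→Q1. Q0=[P5] Q1=[P1,P2,P3,P4] Q2=[]
t=12-13: P5@Q0 runs 1, rem=3, I/O yield, promote→Q0. Q0=[P5] Q1=[P1,P2,P3,P4] Q2=[]
t=13-14: P5@Q0 runs 1, rem=2, I/O yield, promote→Q0. Q0=[P5] Q1=[P1,P2,P3,P4] Q2=[]
t=14-15: P5@Q0 runs 1, rem=1, I/O yield, promote→Q0. Q0=[P5] Q1=[P1,P2,P3,P4] Q2=[]
t=15-16: P5@Q0 runs 1, rem=0, completes. Q0=[] Q1=[P1,P2,P3,P4] Q2=[]
t=16-21: P1@Q1 runs 5, rem=6, quantum used, demote→Q2. Q0=[] Q1=[P2,P3,P4] Q2=[P1]
t=21-26: P2@Q1 runs 5, rem=5, quantum used, demote→Q2. Q0=[] Q1=[P3,P4] Q2=[P1,P2]
t=26-31: P3@Q1 runs 5, rem=7, quantum used, demote→Q2. Q0=[] Q1=[P4] Q2=[P1,P2,P3]
t=31-36: P4@Q1 runs 5, rem=1, quantum used, demote→Q2. Q0=[] Q1=[] Q2=[P1,P2,P3,P4]
t=36-42: P1@Q2 runs 6, rem=0, completes. Q0=[] Q1=[] Q2=[P2,P3,P4]
t=42-47: P2@Q2 runs 5, rem=0, completes. Q0=[] Q1=[] Q2=[P3,P4]
t=47-54: P3@Q2 runs 7, rem=0, completes. Q0=[] Q1=[] Q2=[P4]
t=54-55: P4@Q2 runs 1, rem=0, completes. Q0=[] Q1=[] Q2=[]

Answer: P5,P1,P2,P3,P4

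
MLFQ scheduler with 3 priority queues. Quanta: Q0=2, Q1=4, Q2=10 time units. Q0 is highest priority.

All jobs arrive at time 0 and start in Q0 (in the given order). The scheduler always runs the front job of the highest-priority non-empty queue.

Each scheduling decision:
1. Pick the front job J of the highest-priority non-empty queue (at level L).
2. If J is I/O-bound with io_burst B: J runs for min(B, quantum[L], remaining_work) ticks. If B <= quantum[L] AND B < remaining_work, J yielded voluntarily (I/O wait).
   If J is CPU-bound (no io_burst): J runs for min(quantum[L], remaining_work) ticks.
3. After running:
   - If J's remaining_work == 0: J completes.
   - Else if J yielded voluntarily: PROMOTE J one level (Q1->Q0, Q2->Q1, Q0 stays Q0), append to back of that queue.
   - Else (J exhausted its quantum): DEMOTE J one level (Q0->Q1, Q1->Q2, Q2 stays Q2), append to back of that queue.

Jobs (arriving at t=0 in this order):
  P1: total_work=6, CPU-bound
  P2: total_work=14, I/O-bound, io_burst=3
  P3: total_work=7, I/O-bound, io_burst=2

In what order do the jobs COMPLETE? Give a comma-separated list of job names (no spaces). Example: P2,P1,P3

t=0-2: P1@Q0 runs 2, rem=4, quantum used, demote→Q1. Q0=[P2,P3] Q1=[P1] Q2=[]
t=2-4: P2@Q0 runs 2, rem=12, quantum used, demote→Q1. Q0=[P3] Q1=[P1,P2] Q2=[]
t=4-6: P3@Q0 runs 2, rem=5, I/O yield, promote→Q0. Q0=[P3] Q1=[P1,P2] Q2=[]
t=6-8: P3@Q0 runs 2, rem=3, I/O yield, promote→Q0. Q0=[P3] Q1=[P1,P2] Q2=[]
t=8-10: P3@Q0 runs 2, rem=1, I/O yield, promote→Q0. Q0=[P3] Q1=[P1,P2] Q2=[]
t=10-11: P3@Q0 runs 1, rem=0, completes. Q0=[] Q1=[P1,P2] Q2=[]
t=11-15: P1@Q1 runs 4, rem=0, completes. Q0=[] Q1=[P2] Q2=[]
t=15-18: P2@Q1 runs 3, rem=9, I/O yield, promote→Q0. Q0=[P2] Q1=[] Q2=[]
t=18-20: P2@Q0 runs 2, rem=7, quantum used, demote→Q1. Q0=[] Q1=[P2] Q2=[]
t=20-23: P2@Q1 runs 3, rem=4, I/O yield, promote→Q0. Q0=[P2] Q1=[] Q2=[]
t=23-25: P2@Q0 runs 2, rem=2, quantum used, demote→Q1. Q0=[] Q1=[P2] Q2=[]
t=25-27: P2@Q1 runs 2, rem=0, completes. Q0=[] Q1=[] Q2=[]

Answer: P3,P1,P2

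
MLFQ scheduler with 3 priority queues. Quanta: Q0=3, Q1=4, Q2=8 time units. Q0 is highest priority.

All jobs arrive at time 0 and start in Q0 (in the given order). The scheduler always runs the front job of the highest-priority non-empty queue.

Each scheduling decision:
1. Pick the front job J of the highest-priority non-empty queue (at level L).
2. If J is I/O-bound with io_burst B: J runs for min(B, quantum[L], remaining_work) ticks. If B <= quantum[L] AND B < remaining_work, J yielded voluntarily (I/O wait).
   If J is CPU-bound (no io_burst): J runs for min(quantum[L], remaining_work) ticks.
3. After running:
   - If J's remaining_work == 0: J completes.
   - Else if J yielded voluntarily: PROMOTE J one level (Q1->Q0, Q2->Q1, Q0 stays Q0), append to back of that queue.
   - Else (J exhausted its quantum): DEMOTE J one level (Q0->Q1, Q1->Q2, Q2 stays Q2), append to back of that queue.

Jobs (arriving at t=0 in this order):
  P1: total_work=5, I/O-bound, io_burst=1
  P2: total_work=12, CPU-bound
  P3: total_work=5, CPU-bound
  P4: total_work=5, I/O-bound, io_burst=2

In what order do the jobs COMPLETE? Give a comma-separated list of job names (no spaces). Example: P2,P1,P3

Answer: P4,P1,P3,P2

Derivation:
t=0-1: P1@Q0 runs 1, rem=4, I/O yield, promote→Q0. Q0=[P2,P3,P4,P1] Q1=[] Q2=[]
t=1-4: P2@Q0 runs 3, rem=9, quantum used, demote→Q1. Q0=[P3,P4,P1] Q1=[P2] Q2=[]
t=4-7: P3@Q0 runs 3, rem=2, quantum used, demote→Q1. Q0=[P4,P1] Q1=[P2,P3] Q2=[]
t=7-9: P4@Q0 runs 2, rem=3, I/O yield, promote→Q0. Q0=[P1,P4] Q1=[P2,P3] Q2=[]
t=9-10: P1@Q0 runs 1, rem=3, I/O yield, promote→Q0. Q0=[P4,P1] Q1=[P2,P3] Q2=[]
t=10-12: P4@Q0 runs 2, rem=1, I/O yield, promote→Q0. Q0=[P1,P4] Q1=[P2,P3] Q2=[]
t=12-13: P1@Q0 runs 1, rem=2, I/O yield, promote→Q0. Q0=[P4,P1] Q1=[P2,P3] Q2=[]
t=13-14: P4@Q0 runs 1, rem=0, completes. Q0=[P1] Q1=[P2,P3] Q2=[]
t=14-15: P1@Q0 runs 1, rem=1, I/O yield, promote→Q0. Q0=[P1] Q1=[P2,P3] Q2=[]
t=15-16: P1@Q0 runs 1, rem=0, completes. Q0=[] Q1=[P2,P3] Q2=[]
t=16-20: P2@Q1 runs 4, rem=5, quantum used, demote→Q2. Q0=[] Q1=[P3] Q2=[P2]
t=20-22: P3@Q1 runs 2, rem=0, completes. Q0=[] Q1=[] Q2=[P2]
t=22-27: P2@Q2 runs 5, rem=0, completes. Q0=[] Q1=[] Q2=[]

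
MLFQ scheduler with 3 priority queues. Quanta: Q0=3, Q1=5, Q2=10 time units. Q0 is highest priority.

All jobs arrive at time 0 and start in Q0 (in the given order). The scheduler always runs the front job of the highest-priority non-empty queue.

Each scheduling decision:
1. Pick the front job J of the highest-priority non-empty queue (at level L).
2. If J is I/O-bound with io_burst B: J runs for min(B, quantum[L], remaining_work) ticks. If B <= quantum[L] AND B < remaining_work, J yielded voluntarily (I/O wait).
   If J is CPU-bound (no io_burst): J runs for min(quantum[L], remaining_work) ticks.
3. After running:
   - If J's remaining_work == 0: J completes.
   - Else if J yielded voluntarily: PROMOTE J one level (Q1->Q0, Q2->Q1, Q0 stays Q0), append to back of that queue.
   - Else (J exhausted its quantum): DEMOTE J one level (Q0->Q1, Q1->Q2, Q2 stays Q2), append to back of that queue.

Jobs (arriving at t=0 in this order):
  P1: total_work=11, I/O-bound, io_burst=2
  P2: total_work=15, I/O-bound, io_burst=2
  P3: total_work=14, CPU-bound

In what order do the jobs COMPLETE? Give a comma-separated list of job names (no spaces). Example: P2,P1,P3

t=0-2: P1@Q0 runs 2, rem=9, I/O yield, promote→Q0. Q0=[P2,P3,P1] Q1=[] Q2=[]
t=2-4: P2@Q0 runs 2, rem=13, I/O yield, promote→Q0. Q0=[P3,P1,P2] Q1=[] Q2=[]
t=4-7: P3@Q0 runs 3, rem=11, quantum used, demote→Q1. Q0=[P1,P2] Q1=[P3] Q2=[]
t=7-9: P1@Q0 runs 2, rem=7, I/O yield, promote→Q0. Q0=[P2,P1] Q1=[P3] Q2=[]
t=9-11: P2@Q0 runs 2, rem=11, I/O yield, promote→Q0. Q0=[P1,P2] Q1=[P3] Q2=[]
t=11-13: P1@Q0 runs 2, rem=5, I/O yield, promote→Q0. Q0=[P2,P1] Q1=[P3] Q2=[]
t=13-15: P2@Q0 runs 2, rem=9, I/O yield, promote→Q0. Q0=[P1,P2] Q1=[P3] Q2=[]
t=15-17: P1@Q0 runs 2, rem=3, I/O yield, promote→Q0. Q0=[P2,P1] Q1=[P3] Q2=[]
t=17-19: P2@Q0 runs 2, rem=7, I/O yield, promote→Q0. Q0=[P1,P2] Q1=[P3] Q2=[]
t=19-21: P1@Q0 runs 2, rem=1, I/O yield, promote→Q0. Q0=[P2,P1] Q1=[P3] Q2=[]
t=21-23: P2@Q0 runs 2, rem=5, I/O yield, promote→Q0. Q0=[P1,P2] Q1=[P3] Q2=[]
t=23-24: P1@Q0 runs 1, rem=0, completes. Q0=[P2] Q1=[P3] Q2=[]
t=24-26: P2@Q0 runs 2, rem=3, I/O yield, promote→Q0. Q0=[P2] Q1=[P3] Q2=[]
t=26-28: P2@Q0 runs 2, rem=1, I/O yield, promote→Q0. Q0=[P2] Q1=[P3] Q2=[]
t=28-29: P2@Q0 runs 1, rem=0, completes. Q0=[] Q1=[P3] Q2=[]
t=29-34: P3@Q1 runs 5, rem=6, quantum used, demote→Q2. Q0=[] Q1=[] Q2=[P3]
t=34-40: P3@Q2 runs 6, rem=0, completes. Q0=[] Q1=[] Q2=[]

Answer: P1,P2,P3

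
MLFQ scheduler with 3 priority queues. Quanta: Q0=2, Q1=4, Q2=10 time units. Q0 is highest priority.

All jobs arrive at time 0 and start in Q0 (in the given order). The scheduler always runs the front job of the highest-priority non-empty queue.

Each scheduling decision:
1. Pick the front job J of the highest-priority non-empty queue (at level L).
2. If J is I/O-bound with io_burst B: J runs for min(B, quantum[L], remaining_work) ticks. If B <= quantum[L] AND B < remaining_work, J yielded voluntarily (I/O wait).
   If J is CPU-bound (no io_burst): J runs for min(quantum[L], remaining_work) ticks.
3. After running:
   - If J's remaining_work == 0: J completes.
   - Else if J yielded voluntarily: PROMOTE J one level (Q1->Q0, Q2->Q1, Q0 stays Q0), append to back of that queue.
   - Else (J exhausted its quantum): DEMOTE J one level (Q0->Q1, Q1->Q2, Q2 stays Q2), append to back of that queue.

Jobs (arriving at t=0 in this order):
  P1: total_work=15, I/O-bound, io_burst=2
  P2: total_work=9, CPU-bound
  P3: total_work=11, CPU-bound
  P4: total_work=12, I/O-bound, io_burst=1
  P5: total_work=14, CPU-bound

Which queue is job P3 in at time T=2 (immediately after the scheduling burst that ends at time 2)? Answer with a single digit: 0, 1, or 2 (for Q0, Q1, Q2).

Answer: 0

Derivation:
t=0-2: P1@Q0 runs 2, rem=13, I/O yield, promote→Q0. Q0=[P2,P3,P4,P5,P1] Q1=[] Q2=[]
t=2-4: P2@Q0 runs 2, rem=7, quantum used, demote→Q1. Q0=[P3,P4,P5,P1] Q1=[P2] Q2=[]
t=4-6: P3@Q0 runs 2, rem=9, quantum used, demote→Q1. Q0=[P4,P5,P1] Q1=[P2,P3] Q2=[]
t=6-7: P4@Q0 runs 1, rem=11, I/O yield, promote→Q0. Q0=[P5,P1,P4] Q1=[P2,P3] Q2=[]
t=7-9: P5@Q0 runs 2, rem=12, quantum used, demote→Q1. Q0=[P1,P4] Q1=[P2,P3,P5] Q2=[]
t=9-11: P1@Q0 runs 2, rem=11, I/O yield, promote→Q0. Q0=[P4,P1] Q1=[P2,P3,P5] Q2=[]
t=11-12: P4@Q0 runs 1, rem=10, I/O yield, promote→Q0. Q0=[P1,P4] Q1=[P2,P3,P5] Q2=[]
t=12-14: P1@Q0 runs 2, rem=9, I/O yield, promote→Q0. Q0=[P4,P1] Q1=[P2,P3,P5] Q2=[]
t=14-15: P4@Q0 runs 1, rem=9, I/O yield, promote→Q0. Q0=[P1,P4] Q1=[P2,P3,P5] Q2=[]
t=15-17: P1@Q0 runs 2, rem=7, I/O yield, promote→Q0. Q0=[P4,P1] Q1=[P2,P3,P5] Q2=[]
t=17-18: P4@Q0 runs 1, rem=8, I/O yield, promote→Q0. Q0=[P1,P4] Q1=[P2,P3,P5] Q2=[]
t=18-20: P1@Q0 runs 2, rem=5, I/O yield, promote→Q0. Q0=[P4,P1] Q1=[P2,P3,P5] Q2=[]
t=20-21: P4@Q0 runs 1, rem=7, I/O yield, promote→Q0. Q0=[P1,P4] Q1=[P2,P3,P5] Q2=[]
t=21-23: P1@Q0 runs 2, rem=3, I/O yield, promote→Q0. Q0=[P4,P1] Q1=[P2,P3,P5] Q2=[]
t=23-24: P4@Q0 runs 1, rem=6, I/O yield, promote→Q0. Q0=[P1,P4] Q1=[P2,P3,P5] Q2=[]
t=24-26: P1@Q0 runs 2, rem=1, I/O yield, promote→Q0. Q0=[P4,P1] Q1=[P2,P3,P5] Q2=[]
t=26-27: P4@Q0 runs 1, rem=5, I/O yield, promote→Q0. Q0=[P1,P4] Q1=[P2,P3,P5] Q2=[]
t=27-28: P1@Q0 runs 1, rem=0, completes. Q0=[P4] Q1=[P2,P3,P5] Q2=[]
t=28-29: P4@Q0 runs 1, rem=4, I/O yield, promote→Q0. Q0=[P4] Q1=[P2,P3,P5] Q2=[]
t=29-30: P4@Q0 runs 1, rem=3, I/O yield, promote→Q0. Q0=[P4] Q1=[P2,P3,P5] Q2=[]
t=30-31: P4@Q0 runs 1, rem=2, I/O yield, promote→Q0. Q0=[P4] Q1=[P2,P3,P5] Q2=[]
t=31-32: P4@Q0 runs 1, rem=1, I/O yield, promote→Q0. Q0=[P4] Q1=[P2,P3,P5] Q2=[]
t=32-33: P4@Q0 runs 1, rem=0, completes. Q0=[] Q1=[P2,P3,P5] Q2=[]
t=33-37: P2@Q1 runs 4, rem=3, quantum used, demote→Q2. Q0=[] Q1=[P3,P5] Q2=[P2]
t=37-41: P3@Q1 runs 4, rem=5, quantum used, demote→Q2. Q0=[] Q1=[P5] Q2=[P2,P3]
t=41-45: P5@Q1 runs 4, rem=8, quantum used, demote→Q2. Q0=[] Q1=[] Q2=[P2,P3,P5]
t=45-48: P2@Q2 runs 3, rem=0, completes. Q0=[] Q1=[] Q2=[P3,P5]
t=48-53: P3@Q2 runs 5, rem=0, completes. Q0=[] Q1=[] Q2=[P5]
t=53-61: P5@Q2 runs 8, rem=0, completes. Q0=[] Q1=[] Q2=[]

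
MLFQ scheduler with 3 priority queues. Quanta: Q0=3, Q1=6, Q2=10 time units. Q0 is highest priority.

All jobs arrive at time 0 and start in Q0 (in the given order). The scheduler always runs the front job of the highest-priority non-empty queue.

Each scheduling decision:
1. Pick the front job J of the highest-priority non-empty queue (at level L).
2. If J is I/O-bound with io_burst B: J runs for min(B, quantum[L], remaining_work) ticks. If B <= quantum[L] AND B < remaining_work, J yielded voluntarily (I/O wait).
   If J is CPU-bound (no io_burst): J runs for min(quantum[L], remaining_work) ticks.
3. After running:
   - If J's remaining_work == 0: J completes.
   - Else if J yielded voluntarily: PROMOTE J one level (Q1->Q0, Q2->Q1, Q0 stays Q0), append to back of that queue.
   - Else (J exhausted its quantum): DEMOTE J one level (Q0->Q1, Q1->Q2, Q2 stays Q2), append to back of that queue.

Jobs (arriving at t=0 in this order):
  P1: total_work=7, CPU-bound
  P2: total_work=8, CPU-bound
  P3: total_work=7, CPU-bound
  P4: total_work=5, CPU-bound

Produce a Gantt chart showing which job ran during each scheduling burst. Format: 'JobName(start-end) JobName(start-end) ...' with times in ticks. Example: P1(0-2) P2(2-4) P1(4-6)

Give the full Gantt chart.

Answer: P1(0-3) P2(3-6) P3(6-9) P4(9-12) P1(12-16) P2(16-21) P3(21-25) P4(25-27)

Derivation:
t=0-3: P1@Q0 runs 3, rem=4, quantum used, demote→Q1. Q0=[P2,P3,P4] Q1=[P1] Q2=[]
t=3-6: P2@Q0 runs 3, rem=5, quantum used, demote→Q1. Q0=[P3,P4] Q1=[P1,P2] Q2=[]
t=6-9: P3@Q0 runs 3, rem=4, quantum used, demote→Q1. Q0=[P4] Q1=[P1,P2,P3] Q2=[]
t=9-12: P4@Q0 runs 3, rem=2, quantum used, demote→Q1. Q0=[] Q1=[P1,P2,P3,P4] Q2=[]
t=12-16: P1@Q1 runs 4, rem=0, completes. Q0=[] Q1=[P2,P3,P4] Q2=[]
t=16-21: P2@Q1 runs 5, rem=0, completes. Q0=[] Q1=[P3,P4] Q2=[]
t=21-25: P3@Q1 runs 4, rem=0, completes. Q0=[] Q1=[P4] Q2=[]
t=25-27: P4@Q1 runs 2, rem=0, completes. Q0=[] Q1=[] Q2=[]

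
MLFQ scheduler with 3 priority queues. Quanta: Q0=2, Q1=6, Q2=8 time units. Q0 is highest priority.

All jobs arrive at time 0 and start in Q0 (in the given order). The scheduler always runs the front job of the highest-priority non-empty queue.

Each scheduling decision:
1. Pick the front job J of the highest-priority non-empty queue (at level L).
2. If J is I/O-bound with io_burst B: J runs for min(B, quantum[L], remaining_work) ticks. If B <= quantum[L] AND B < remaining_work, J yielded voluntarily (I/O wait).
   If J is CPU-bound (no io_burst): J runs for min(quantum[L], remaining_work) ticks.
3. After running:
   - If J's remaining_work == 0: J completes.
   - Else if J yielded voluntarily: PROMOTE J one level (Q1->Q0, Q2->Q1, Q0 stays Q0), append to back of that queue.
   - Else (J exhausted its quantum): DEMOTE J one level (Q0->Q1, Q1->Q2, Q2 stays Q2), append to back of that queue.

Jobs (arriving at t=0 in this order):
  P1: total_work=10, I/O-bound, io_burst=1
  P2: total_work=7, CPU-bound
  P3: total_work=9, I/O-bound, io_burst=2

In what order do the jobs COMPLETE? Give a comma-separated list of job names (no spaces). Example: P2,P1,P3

t=0-1: P1@Q0 runs 1, rem=9, I/O yield, promote→Q0. Q0=[P2,P3,P1] Q1=[] Q2=[]
t=1-3: P2@Q0 runs 2, rem=5, quantum used, demote→Q1. Q0=[P3,P1] Q1=[P2] Q2=[]
t=3-5: P3@Q0 runs 2, rem=7, I/O yield, promote→Q0. Q0=[P1,P3] Q1=[P2] Q2=[]
t=5-6: P1@Q0 runs 1, rem=8, I/O yield, promote→Q0. Q0=[P3,P1] Q1=[P2] Q2=[]
t=6-8: P3@Q0 runs 2, rem=5, I/O yield, promote→Q0. Q0=[P1,P3] Q1=[P2] Q2=[]
t=8-9: P1@Q0 runs 1, rem=7, I/O yield, promote→Q0. Q0=[P3,P1] Q1=[P2] Q2=[]
t=9-11: P3@Q0 runs 2, rem=3, I/O yield, promote→Q0. Q0=[P1,P3] Q1=[P2] Q2=[]
t=11-12: P1@Q0 runs 1, rem=6, I/O yield, promote→Q0. Q0=[P3,P1] Q1=[P2] Q2=[]
t=12-14: P3@Q0 runs 2, rem=1, I/O yield, promote→Q0. Q0=[P1,P3] Q1=[P2] Q2=[]
t=14-15: P1@Q0 runs 1, rem=5, I/O yield, promote→Q0. Q0=[P3,P1] Q1=[P2] Q2=[]
t=15-16: P3@Q0 runs 1, rem=0, completes. Q0=[P1] Q1=[P2] Q2=[]
t=16-17: P1@Q0 runs 1, rem=4, I/O yield, promote→Q0. Q0=[P1] Q1=[P2] Q2=[]
t=17-18: P1@Q0 runs 1, rem=3, I/O yield, promote→Q0. Q0=[P1] Q1=[P2] Q2=[]
t=18-19: P1@Q0 runs 1, rem=2, I/O yield, promote→Q0. Q0=[P1] Q1=[P2] Q2=[]
t=19-20: P1@Q0 runs 1, rem=1, I/O yield, promote→Q0. Q0=[P1] Q1=[P2] Q2=[]
t=20-21: P1@Q0 runs 1, rem=0, completes. Q0=[] Q1=[P2] Q2=[]
t=21-26: P2@Q1 runs 5, rem=0, completes. Q0=[] Q1=[] Q2=[]

Answer: P3,P1,P2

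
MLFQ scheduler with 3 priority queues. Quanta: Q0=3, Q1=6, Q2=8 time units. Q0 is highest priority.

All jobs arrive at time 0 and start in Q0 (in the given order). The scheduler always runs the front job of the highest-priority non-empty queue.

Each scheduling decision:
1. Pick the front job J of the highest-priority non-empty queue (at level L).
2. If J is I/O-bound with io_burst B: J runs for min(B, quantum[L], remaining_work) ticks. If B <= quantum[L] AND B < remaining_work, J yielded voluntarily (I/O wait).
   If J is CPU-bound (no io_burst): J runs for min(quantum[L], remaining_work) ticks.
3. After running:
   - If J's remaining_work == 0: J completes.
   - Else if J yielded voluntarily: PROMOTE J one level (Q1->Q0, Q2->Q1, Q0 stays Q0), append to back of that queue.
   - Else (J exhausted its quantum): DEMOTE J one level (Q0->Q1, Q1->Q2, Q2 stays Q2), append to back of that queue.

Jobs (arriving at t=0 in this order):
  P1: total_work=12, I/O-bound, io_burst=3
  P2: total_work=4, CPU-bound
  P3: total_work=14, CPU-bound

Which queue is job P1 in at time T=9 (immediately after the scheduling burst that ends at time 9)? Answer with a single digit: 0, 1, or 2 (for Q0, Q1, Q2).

t=0-3: P1@Q0 runs 3, rem=9, I/O yield, promote→Q0. Q0=[P2,P3,P1] Q1=[] Q2=[]
t=3-6: P2@Q0 runs 3, rem=1, quantum used, demote→Q1. Q0=[P3,P1] Q1=[P2] Q2=[]
t=6-9: P3@Q0 runs 3, rem=11, quantum used, demote→Q1. Q0=[P1] Q1=[P2,P3] Q2=[]
t=9-12: P1@Q0 runs 3, rem=6, I/O yield, promote→Q0. Q0=[P1] Q1=[P2,P3] Q2=[]
t=12-15: P1@Q0 runs 3, rem=3, I/O yield, promote→Q0. Q0=[P1] Q1=[P2,P3] Q2=[]
t=15-18: P1@Q0 runs 3, rem=0, completes. Q0=[] Q1=[P2,P3] Q2=[]
t=18-19: P2@Q1 runs 1, rem=0, completes. Q0=[] Q1=[P3] Q2=[]
t=19-25: P3@Q1 runs 6, rem=5, quantum used, demote→Q2. Q0=[] Q1=[] Q2=[P3]
t=25-30: P3@Q2 runs 5, rem=0, completes. Q0=[] Q1=[] Q2=[]

Answer: 0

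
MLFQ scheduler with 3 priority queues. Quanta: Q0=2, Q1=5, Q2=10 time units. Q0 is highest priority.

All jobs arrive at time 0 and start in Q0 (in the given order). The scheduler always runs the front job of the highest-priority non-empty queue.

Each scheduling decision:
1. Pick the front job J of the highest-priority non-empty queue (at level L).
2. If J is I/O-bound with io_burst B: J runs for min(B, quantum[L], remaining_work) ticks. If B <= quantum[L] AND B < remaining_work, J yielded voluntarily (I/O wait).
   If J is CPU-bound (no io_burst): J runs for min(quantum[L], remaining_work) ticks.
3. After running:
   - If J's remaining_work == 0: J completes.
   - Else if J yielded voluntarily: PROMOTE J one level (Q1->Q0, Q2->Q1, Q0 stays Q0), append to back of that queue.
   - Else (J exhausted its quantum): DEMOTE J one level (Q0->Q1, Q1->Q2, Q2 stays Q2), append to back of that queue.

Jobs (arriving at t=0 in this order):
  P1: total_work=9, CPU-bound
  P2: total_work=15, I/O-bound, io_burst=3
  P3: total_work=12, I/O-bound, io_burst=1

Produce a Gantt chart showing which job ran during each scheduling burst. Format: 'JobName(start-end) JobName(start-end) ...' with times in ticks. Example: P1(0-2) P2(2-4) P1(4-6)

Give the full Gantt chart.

Answer: P1(0-2) P2(2-4) P3(4-5) P3(5-6) P3(6-7) P3(7-8) P3(8-9) P3(9-10) P3(10-11) P3(11-12) P3(12-13) P3(13-14) P3(14-15) P3(15-16) P1(16-21) P2(21-24) P2(24-26) P2(26-29) P2(29-31) P2(31-34) P1(34-36)

Derivation:
t=0-2: P1@Q0 runs 2, rem=7, quantum used, demote→Q1. Q0=[P2,P3] Q1=[P1] Q2=[]
t=2-4: P2@Q0 runs 2, rem=13, quantum used, demote→Q1. Q0=[P3] Q1=[P1,P2] Q2=[]
t=4-5: P3@Q0 runs 1, rem=11, I/O yield, promote→Q0. Q0=[P3] Q1=[P1,P2] Q2=[]
t=5-6: P3@Q0 runs 1, rem=10, I/O yield, promote→Q0. Q0=[P3] Q1=[P1,P2] Q2=[]
t=6-7: P3@Q0 runs 1, rem=9, I/O yield, promote→Q0. Q0=[P3] Q1=[P1,P2] Q2=[]
t=7-8: P3@Q0 runs 1, rem=8, I/O yield, promote→Q0. Q0=[P3] Q1=[P1,P2] Q2=[]
t=8-9: P3@Q0 runs 1, rem=7, I/O yield, promote→Q0. Q0=[P3] Q1=[P1,P2] Q2=[]
t=9-10: P3@Q0 runs 1, rem=6, I/O yield, promote→Q0. Q0=[P3] Q1=[P1,P2] Q2=[]
t=10-11: P3@Q0 runs 1, rem=5, I/O yield, promote→Q0. Q0=[P3] Q1=[P1,P2] Q2=[]
t=11-12: P3@Q0 runs 1, rem=4, I/O yield, promote→Q0. Q0=[P3] Q1=[P1,P2] Q2=[]
t=12-13: P3@Q0 runs 1, rem=3, I/O yield, promote→Q0. Q0=[P3] Q1=[P1,P2] Q2=[]
t=13-14: P3@Q0 runs 1, rem=2, I/O yield, promote→Q0. Q0=[P3] Q1=[P1,P2] Q2=[]
t=14-15: P3@Q0 runs 1, rem=1, I/O yield, promote→Q0. Q0=[P3] Q1=[P1,P2] Q2=[]
t=15-16: P3@Q0 runs 1, rem=0, completes. Q0=[] Q1=[P1,P2] Q2=[]
t=16-21: P1@Q1 runs 5, rem=2, quantum used, demote→Q2. Q0=[] Q1=[P2] Q2=[P1]
t=21-24: P2@Q1 runs 3, rem=10, I/O yield, promote→Q0. Q0=[P2] Q1=[] Q2=[P1]
t=24-26: P2@Q0 runs 2, rem=8, quantum used, demote→Q1. Q0=[] Q1=[P2] Q2=[P1]
t=26-29: P2@Q1 runs 3, rem=5, I/O yield, promote→Q0. Q0=[P2] Q1=[] Q2=[P1]
t=29-31: P2@Q0 runs 2, rem=3, quantum used, demote→Q1. Q0=[] Q1=[P2] Q2=[P1]
t=31-34: P2@Q1 runs 3, rem=0, completes. Q0=[] Q1=[] Q2=[P1]
t=34-36: P1@Q2 runs 2, rem=0, completes. Q0=[] Q1=[] Q2=[]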